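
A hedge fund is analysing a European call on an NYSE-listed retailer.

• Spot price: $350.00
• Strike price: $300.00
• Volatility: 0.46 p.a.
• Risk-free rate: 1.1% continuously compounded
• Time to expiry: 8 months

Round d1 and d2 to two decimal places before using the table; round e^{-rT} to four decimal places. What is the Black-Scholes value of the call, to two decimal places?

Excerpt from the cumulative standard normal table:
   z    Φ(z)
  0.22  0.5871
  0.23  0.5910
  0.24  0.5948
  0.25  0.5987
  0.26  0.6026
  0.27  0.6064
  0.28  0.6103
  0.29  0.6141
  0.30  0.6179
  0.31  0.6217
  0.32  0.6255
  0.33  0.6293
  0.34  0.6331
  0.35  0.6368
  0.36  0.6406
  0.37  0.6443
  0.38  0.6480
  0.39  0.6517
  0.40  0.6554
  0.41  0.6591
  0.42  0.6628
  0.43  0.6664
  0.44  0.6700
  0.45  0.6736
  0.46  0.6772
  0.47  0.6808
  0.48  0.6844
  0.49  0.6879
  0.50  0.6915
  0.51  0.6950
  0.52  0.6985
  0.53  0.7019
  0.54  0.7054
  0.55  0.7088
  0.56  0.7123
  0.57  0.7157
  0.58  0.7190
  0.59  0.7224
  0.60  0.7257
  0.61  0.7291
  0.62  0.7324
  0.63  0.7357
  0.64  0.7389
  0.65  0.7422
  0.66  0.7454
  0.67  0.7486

$79.20

σ√T = 0.46·√0.6667 = 0.3756
d₁ = [ln(350/300) + (0.011 + 0.46²/2)·0.6667] / 0.3756 = [0.1542 + 0.0779] / 0.3756 = 0.6177 ≈ 0.62
d₂ = d₁ − σ√T = 0.6177 − 0.3756 = 0.2422 ≈ 0.24
e^(−rT) = e^(−0.011·0.6667) = 0.9927
N(d₁) = N(0.62) = 0.7324;  N(d₂) = N(0.24) = 0.5948
C = 350·0.7324 − 300·0.9927·0.5948 = 256.3400 − 177.1374 = 79.2026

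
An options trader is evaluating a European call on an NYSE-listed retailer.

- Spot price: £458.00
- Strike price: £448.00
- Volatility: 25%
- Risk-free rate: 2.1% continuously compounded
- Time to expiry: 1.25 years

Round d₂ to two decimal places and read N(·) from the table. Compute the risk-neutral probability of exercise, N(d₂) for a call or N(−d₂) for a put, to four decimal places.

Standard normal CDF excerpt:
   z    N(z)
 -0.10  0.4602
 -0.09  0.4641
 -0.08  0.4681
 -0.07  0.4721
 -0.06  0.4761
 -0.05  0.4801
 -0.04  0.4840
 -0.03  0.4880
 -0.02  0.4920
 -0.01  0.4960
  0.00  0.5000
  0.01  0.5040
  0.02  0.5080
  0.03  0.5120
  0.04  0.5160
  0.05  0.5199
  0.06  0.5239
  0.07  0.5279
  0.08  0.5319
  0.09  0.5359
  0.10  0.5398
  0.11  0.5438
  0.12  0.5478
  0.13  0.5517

σ√T = 0.25 × 1.1180 = 0.2795
ln(S/K) + (r + σ²/2)T = ln(458/448) + (0.021 + 0.25²/2)·1.25 = 0.0221 + 0.0653 = 0.0874
d₁ = 0.0874 / 0.2795 = 0.3127 which rounds to 0.31
d₂ = d₁ − σ√T = 0.3127 − 0.2795 = 0.0331 which rounds to 0.03
Pr(exercise) under Q = N(d₂) = 0.5120

0.5120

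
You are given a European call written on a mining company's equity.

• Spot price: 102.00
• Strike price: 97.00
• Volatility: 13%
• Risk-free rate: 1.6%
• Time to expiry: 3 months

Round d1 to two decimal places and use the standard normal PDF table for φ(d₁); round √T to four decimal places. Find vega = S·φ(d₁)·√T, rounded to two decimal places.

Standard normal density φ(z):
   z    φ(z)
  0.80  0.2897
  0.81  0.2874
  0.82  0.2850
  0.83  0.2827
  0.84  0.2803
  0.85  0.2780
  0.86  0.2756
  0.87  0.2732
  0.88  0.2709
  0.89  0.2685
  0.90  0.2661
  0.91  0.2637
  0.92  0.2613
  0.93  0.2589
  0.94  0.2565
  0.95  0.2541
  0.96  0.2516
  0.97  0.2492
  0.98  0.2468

13.93

σ√T = 0.13·√0.25 = 0.0650
ln(S/K) + (r + σ²/2)T = ln(102/97) + (0.016 + 0.13²/2)·0.25 = 0.0503 + 0.0061 = 0.0564
d₁ = 0.0564 / 0.0650 = 0.8673 → 0.87
√T = √0.25 = 0.5000
φ(d₁) = φ(0.87) = 0.2732
vega = S·φ(d₁)·√T = 102·0.2732·0.5000 = 13.9332
(The put has the same vega.)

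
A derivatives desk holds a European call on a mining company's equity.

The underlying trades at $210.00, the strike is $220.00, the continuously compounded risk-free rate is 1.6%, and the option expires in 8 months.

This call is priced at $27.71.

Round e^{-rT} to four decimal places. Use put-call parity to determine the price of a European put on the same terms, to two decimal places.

exp(−rT) = exp(−0.016·0.6667) = 0.9894
Put-call parity: C − P = S − K·e^(−rT) = 210 − 220·0.9894 = 210 − 217.6680 = -7.6680
P = C − (C − P) = 27.71 − (-7.6680) = 35.3780

$35.38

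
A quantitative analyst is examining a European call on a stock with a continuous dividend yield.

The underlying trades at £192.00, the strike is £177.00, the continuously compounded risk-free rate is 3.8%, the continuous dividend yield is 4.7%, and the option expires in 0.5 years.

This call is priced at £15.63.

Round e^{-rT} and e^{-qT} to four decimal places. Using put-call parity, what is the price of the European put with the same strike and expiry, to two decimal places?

£1.76

e^(−qT) = e^(−0.047·0.5) = 0.9768;  e^(−rT) = e^(−0.038·0.5) = 0.9812
Put-call parity: C − P = S·e^(−qT) − K·e^(−rT) = 192·0.9768 − 177·0.9812 = 187.5456 − 173.6724 = 13.8732
P = C − (C − P) = 15.63 − (13.8732) = 1.7568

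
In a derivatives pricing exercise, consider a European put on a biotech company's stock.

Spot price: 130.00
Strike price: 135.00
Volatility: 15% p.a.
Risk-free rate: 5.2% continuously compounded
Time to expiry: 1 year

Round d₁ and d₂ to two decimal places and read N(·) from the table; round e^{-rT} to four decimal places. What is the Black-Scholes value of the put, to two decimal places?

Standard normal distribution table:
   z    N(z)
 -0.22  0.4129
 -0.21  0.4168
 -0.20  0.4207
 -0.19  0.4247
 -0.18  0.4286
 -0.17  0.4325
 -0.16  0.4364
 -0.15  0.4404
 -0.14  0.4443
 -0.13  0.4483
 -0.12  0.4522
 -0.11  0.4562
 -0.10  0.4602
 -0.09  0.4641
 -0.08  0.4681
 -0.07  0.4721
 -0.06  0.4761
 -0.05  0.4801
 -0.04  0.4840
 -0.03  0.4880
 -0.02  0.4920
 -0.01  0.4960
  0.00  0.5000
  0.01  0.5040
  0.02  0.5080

σ√T = 0.15·√1 = 0.1500
d₁ = [ln(130/135) + (0.052 + ½·0.15²)·1] / (σ√T) = (-0.0377 + 0.0633) / 0.1500 = 0.1701 ⇒ 0.17
d₂ = 0.1701 − 0.1500 = 0.0201 ⇒ 0.02
exp(−rT) = exp(−0.052·1) = 0.9493
N(−d₂) = N(-0.02) = 0.4920;  N(−d₁) = N(-0.17) = 0.4325
P = 135·0.9493·0.4920 − 130·0.4325 = 63.0525 − 56.2250 = 6.8275

6.83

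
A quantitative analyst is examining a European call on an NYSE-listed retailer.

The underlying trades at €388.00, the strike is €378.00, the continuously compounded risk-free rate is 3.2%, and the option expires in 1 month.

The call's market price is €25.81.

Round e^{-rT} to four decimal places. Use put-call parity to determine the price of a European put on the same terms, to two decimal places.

€14.79

e^(−rT) = e^(−0.032·0.08333) = 0.9973
Put-call parity: C − P = S − K·e^(−rT) = 388 − 378·0.9973 = 388 − 376.9794 = 11.0206
P = C − (C − P) = 25.81 − (11.0206) = 14.7894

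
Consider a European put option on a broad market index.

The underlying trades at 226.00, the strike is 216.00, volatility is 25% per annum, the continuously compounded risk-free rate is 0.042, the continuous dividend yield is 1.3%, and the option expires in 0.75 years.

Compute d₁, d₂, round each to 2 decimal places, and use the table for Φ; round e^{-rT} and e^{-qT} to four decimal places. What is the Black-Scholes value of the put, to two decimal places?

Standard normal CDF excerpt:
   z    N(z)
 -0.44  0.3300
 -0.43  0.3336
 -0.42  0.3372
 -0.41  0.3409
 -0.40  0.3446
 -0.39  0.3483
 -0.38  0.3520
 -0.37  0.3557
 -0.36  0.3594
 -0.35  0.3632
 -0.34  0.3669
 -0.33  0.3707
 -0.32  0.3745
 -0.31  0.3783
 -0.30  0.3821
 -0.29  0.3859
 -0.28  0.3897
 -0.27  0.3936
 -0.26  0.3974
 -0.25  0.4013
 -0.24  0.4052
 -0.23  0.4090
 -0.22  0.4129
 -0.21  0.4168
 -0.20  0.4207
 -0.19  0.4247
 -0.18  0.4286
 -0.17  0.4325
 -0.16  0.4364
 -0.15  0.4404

T = 0.75;  σ√T = 0.2165
d₁ = [ln(226/216) + (0.042 − 0.013 + 0.25²/2)·0.75] / 0.2165 = [0.0453 + 0.0452] / 0.2165 = 0.4177 ≈ 0.42
d₂ = d₁ − σ√T = 0.4177 − 0.2165 = 0.2012 ≈ 0.20
e^(−qT) = e^(−0.013·0.75) = 0.9903;  e^(−rT) = e^(−0.042·0.75) = 0.9690
P = 216·0.9690·N(-0.20) − 226·0.9903·N(-0.42) = 216·0.9690·0.4207 − 226·0.9903·0.3372 = 88.0542 − 75.4680 = 12.5862

12.59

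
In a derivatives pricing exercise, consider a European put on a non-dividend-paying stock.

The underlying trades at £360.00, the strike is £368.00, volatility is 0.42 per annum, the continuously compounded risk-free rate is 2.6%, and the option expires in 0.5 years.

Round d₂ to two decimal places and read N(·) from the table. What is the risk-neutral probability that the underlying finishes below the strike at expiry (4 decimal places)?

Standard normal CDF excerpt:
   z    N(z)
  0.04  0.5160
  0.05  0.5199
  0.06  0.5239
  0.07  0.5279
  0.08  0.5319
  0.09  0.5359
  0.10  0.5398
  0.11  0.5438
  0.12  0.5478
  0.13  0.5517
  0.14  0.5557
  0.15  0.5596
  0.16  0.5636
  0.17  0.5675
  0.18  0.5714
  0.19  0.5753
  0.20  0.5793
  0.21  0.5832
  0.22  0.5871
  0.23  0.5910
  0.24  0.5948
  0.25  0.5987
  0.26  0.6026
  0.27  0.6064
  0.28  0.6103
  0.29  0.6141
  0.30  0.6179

0.5714

σ√T = 0.42 × 0.7071 = 0.2970
ln(S/K) + (r + σ²/2)T = ln(360/368) + (0.026 + 0.42²/2)·0.5 = -0.0220 + 0.0571 = 0.0351
d₁ = 0.0351 / 0.2970 = 0.1183 → 0.12
d₂ = d₁ − σ√T = 0.1183 − 0.2970 = -0.1787 → -0.18
Risk-neutral Pr[S_T < K] = N(−d₂) = N(0.18) = 0.5714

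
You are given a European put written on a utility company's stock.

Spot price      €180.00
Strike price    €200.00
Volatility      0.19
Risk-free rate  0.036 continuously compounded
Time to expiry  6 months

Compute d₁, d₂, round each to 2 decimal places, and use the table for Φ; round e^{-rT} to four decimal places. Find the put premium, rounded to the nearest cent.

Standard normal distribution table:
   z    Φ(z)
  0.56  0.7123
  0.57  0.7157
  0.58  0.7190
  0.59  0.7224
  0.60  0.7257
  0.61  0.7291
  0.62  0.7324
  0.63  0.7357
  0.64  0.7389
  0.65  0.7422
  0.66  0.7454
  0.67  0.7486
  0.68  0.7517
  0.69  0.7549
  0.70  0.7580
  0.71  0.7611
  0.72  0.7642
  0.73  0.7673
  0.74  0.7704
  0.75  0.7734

€20.70

T = 0.5;  σ√T = 0.1344
ln(S/K) + (r + σ²/2)T = ln(180/200) + (0.036 + 0.19²/2)·0.5 = -0.1054 + 0.0270 = -0.0783
d₁ = -0.0783 / 0.1344 = -0.5831 ≈ -0.58
d₂ = d₁ − σ√T = -0.5831 − 0.1344 = -0.7174 ≈ -0.72
exp(−rT) = exp(−0.036·0.5) = 0.9822
P = 200·0.9822·N(0.72) − 180·N(0.58) = 200·0.9822·0.7642 − 180·0.7190 = 150.1194 − 129.4200 = 20.6994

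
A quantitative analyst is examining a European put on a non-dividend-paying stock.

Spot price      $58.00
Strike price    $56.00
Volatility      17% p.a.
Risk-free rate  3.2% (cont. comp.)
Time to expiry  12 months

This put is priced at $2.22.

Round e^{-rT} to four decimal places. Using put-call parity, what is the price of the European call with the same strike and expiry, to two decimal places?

$5.98

exp(−rT) = exp(−0.032·1) = 0.9685
Put-call parity: C − P = S − K·e^(−rT) = 58 − 56·0.9685 = 58 − 54.2360 = 3.7640
C = P + (C − P) = 2.22 + (3.7640) = 5.9840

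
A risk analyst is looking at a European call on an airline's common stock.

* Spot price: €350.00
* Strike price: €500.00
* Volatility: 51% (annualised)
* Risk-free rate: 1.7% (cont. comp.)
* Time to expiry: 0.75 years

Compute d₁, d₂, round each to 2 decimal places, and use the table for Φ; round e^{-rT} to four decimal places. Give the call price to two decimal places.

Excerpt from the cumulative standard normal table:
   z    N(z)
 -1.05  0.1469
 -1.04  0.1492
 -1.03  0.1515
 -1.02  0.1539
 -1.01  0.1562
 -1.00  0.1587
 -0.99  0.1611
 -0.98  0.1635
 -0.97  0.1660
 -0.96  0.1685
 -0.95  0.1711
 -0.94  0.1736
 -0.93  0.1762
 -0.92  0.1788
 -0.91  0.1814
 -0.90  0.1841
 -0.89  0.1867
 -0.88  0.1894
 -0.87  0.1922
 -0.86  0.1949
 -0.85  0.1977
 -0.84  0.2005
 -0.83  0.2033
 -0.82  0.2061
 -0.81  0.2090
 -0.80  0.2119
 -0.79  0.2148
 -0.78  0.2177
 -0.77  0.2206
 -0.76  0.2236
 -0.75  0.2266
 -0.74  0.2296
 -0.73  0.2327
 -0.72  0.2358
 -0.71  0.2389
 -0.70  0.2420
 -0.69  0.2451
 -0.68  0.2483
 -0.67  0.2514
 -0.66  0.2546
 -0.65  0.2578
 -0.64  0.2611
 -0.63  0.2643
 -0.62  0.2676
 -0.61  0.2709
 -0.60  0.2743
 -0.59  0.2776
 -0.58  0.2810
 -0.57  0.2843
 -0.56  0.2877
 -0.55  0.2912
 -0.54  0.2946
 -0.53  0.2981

T = 0.75;  σ√T = 0.4417
d₁ = [ln(350/500) + (0.017 + 0.51²/2)·0.75] / 0.4417 = [-0.3567 + 0.1103] / 0.4417 = -0.5579 which rounds to -0.56
d₂ = d₁ − σ√T = -0.5579 − 0.4417 = -0.9995 which rounds to -1.00
exp(−rT) = exp(−0.017·0.75) = 0.9873
C = 350·N(-0.56) − 500·0.9873·N(-1.00) = 350·0.2877 − 500·0.9873·0.1587 = 100.6950 − 78.3423 = 22.3527

€22.35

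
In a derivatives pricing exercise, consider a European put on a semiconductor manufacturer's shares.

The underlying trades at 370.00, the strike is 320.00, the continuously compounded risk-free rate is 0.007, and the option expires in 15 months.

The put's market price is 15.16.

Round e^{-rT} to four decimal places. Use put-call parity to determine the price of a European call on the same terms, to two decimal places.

67.94

e^(−rT) = e^(−0.007·1.25) = 0.9913
Put-call parity: C − P = S − K·e^(−rT) = 370 − 320·0.9913 = 370 − 317.2160 = 52.7840
C = P + (C − P) = 15.16 + (52.7840) = 67.9440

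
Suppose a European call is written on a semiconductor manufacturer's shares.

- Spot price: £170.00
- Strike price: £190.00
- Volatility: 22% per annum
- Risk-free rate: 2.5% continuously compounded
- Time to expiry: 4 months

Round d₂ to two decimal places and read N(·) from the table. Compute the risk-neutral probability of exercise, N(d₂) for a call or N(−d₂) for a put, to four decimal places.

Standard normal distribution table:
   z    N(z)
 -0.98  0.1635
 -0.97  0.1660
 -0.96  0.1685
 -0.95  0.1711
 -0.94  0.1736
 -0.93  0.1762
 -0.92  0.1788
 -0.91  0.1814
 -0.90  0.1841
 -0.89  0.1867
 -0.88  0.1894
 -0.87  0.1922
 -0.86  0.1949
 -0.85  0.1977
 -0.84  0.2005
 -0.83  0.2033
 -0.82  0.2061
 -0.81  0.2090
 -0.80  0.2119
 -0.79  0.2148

T = 0.3333;  σ√T = 0.1270
d₁ = [ln(170/190) + (0.025 + 0.22²/2)·0.3333] / 0.1270 = [-0.1112 + 0.0164] / 0.1270 = -0.7466 ≈ -0.75
d₂ = d₁ − σ√T = -0.7466 − 0.1270 = -0.8736 ≈ -0.87
Risk-neutral Pr[S_T > K] = N(d₂) = N(-0.87) = 0.1922

0.1922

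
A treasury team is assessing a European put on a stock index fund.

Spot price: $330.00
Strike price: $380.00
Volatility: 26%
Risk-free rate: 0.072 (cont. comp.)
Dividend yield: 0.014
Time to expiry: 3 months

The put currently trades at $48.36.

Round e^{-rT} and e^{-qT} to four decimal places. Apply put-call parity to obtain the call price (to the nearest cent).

e^(−qT) = e^(−0.014·0.25) = 0.9965;  e^(−rT) = e^(−0.072·0.25) = 0.9822
Put-call parity: C − P = S·e^(−qT) − K·e^(−rT) = 330·0.9965 − 380·0.9822 = 328.8450 − 373.2360 = -44.3910
C = P + (C − P) = 48.36 + (-44.3910) = 3.9690

$3.97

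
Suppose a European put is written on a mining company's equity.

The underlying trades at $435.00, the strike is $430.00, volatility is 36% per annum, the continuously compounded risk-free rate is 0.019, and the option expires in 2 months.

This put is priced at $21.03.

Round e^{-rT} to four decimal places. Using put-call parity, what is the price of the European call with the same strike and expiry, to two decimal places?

$27.41

exp(−rT) = exp(−0.019·0.1667) = 0.9968
Put-call parity: C − P = S − K·e^(−rT) = 435 − 430·0.9968 = 435 − 428.6240 = 6.3760
C = P + (C − P) = 21.03 + (6.3760) = 27.4060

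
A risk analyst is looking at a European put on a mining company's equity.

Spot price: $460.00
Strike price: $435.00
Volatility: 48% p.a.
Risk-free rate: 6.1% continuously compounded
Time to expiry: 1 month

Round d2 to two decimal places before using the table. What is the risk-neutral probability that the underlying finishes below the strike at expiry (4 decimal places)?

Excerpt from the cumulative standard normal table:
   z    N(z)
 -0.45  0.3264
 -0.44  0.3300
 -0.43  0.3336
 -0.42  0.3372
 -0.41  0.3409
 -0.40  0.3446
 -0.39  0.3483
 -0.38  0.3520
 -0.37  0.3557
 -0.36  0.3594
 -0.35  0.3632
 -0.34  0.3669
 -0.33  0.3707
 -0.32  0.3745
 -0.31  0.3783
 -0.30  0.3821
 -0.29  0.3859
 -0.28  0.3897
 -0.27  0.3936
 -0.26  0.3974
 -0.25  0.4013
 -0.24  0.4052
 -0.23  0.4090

T = 0.08333;  σ√T = 0.1386
d₁ = [ln(460/435) + (0.061 + 0.48²/2)·0.08333] / 0.1386 = [0.0559 + 0.0147] / 0.1386 = 0.5093 → 0.51
d₂ = d₁ − σ√T = 0.5093 − 0.1386 = 0.3707 → 0.37
Risk-neutral Pr[S_T < K] = N(−d₂) = N(-0.37) = 0.3557

0.3557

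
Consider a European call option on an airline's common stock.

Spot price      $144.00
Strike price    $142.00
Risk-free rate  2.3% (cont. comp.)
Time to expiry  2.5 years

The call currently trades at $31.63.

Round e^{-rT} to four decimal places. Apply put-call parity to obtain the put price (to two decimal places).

$21.69

e^(−rT) = e^(−0.023·2.5) = 0.9441
Put-call parity: C − P = S − K·e^(−rT) = 144 − 142·0.9441 = 144 − 134.0622 = 9.9378
P = C − (C − P) = 31.63 − (9.9378) = 21.6922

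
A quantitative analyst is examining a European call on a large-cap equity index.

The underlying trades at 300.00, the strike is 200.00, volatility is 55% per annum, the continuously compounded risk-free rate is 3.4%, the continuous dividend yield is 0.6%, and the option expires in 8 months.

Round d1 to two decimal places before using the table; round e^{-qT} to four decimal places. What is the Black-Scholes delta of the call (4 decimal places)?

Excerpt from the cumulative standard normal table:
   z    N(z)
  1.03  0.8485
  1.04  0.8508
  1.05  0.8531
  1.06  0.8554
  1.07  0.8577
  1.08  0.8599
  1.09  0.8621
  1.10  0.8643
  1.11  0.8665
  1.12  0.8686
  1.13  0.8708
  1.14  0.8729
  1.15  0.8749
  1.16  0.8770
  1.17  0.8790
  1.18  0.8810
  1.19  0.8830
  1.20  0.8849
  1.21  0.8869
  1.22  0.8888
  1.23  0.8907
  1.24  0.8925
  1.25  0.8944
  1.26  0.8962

σ√T = 0.55 × 0.8165 = 0.4491
ln(S/K) + (r − q + σ²/2)T = ln(300/200) + (0.034 − 0.006 + 0.55²/2)·0.6667 = 0.4055 + 0.1195 = 0.5250
d₁ = 0.5250 / 0.4491 = 1.1690 → 1.17
N(d₁) = N(1.17) = 0.8790
Δ_call = exp(−qT)·N(d₁) = 0.9960·0.8790 = 0.8755

0.8755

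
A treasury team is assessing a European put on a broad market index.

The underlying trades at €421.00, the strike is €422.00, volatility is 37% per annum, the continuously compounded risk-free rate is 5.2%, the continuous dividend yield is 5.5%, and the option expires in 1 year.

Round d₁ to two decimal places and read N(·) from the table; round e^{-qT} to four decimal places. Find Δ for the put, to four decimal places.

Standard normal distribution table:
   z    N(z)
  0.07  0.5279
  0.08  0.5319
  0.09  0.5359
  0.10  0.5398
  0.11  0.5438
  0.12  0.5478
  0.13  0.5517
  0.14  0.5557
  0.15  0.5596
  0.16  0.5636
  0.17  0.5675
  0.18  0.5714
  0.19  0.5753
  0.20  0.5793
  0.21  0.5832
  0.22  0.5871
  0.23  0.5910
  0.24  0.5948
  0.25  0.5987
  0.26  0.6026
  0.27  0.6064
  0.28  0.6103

T = 1;  σ√T = 0.3700
ln(S/K) + (r − q + σ²/2)T = ln(421/422) + (0.052 − 0.055 + 0.37²/2)·1 = -0.0024 + 0.0654 = 0.0631
d₁ = 0.0631 / 0.3700 = 0.1705 which rounds to 0.17
N(d₁) = N(0.17) = 0.5675
Δ_put = e^(−qT)·(N(d₁) − 1) = 0.9465·(0.5675 − 1) = -0.4094

-0.4094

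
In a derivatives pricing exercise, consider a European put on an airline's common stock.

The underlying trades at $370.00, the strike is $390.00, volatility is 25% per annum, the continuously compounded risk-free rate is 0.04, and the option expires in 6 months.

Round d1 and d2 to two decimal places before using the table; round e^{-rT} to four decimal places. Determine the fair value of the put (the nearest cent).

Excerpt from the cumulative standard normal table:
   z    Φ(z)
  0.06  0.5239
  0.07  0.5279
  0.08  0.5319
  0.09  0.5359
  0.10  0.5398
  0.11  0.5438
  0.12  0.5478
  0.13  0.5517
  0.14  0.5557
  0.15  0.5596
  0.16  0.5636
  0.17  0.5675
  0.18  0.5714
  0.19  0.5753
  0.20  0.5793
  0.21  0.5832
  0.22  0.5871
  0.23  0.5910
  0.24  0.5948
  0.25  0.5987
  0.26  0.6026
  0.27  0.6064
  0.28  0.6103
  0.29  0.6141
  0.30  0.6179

T = 0.5;  σ√T = 0.1768
ln(S/K) + (r + σ²/2)T = ln(370/390) + (0.04 + 0.25²/2)·0.5 = -0.0526 + 0.0356 = -0.0170
d₁ = -0.0170 / 0.1768 = -0.0963 ≈ -0.10
d₂ = d₁ − σ√T = -0.0963 − 0.1768 = -0.2730 ≈ -0.27
exp(−rT) = exp(−0.04·0.5) = 0.9802
N(−d₂) = N(0.27) = 0.6064;  N(−d₁) = N(0.10) = 0.5398
P = 390·0.9802·0.6064 − 370·0.5398 = 231.8134 − 199.7260 = 32.0874

$32.09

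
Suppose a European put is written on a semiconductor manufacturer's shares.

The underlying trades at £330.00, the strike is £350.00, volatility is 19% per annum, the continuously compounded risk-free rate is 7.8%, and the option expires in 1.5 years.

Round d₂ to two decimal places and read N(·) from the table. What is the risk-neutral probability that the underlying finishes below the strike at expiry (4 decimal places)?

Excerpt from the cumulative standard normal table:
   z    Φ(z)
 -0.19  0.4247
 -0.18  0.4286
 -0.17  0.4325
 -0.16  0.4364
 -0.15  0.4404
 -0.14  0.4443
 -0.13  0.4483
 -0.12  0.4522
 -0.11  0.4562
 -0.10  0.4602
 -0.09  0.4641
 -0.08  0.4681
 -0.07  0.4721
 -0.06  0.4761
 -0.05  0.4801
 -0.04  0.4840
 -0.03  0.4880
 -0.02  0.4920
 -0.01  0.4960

σ√T = 0.19 × 1.2247 = 0.2327
d₁ = [ln(330/350) + (0.078 + ½·0.19²)·1.5] / (σ√T) = (-0.0588 + 0.1441) / 0.2327 = 0.3663 ≈ 0.37
d₂ = 0.3663 − 0.2327 = 0.1336 ≈ 0.13
Risk-neutral Pr[S_T < K] = N(−d₂) = N(-0.13) = 0.4483

0.4483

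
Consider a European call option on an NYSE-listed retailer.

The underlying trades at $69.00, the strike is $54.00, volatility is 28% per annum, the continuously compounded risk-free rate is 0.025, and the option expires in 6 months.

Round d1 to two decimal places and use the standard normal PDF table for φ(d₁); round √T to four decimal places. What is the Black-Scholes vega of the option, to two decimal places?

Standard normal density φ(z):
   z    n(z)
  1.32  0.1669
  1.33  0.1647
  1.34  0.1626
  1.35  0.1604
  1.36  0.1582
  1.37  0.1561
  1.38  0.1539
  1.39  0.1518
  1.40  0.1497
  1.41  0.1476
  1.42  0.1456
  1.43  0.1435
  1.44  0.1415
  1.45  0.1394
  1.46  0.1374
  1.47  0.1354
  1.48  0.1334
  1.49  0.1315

σ√T = 0.28 × 0.7071 = 0.1980
d₁ = [ln(69/54) + (0.025 + 0.28²/2)·0.5] / 0.1980 = [0.2451 + 0.0321] / 0.1980 = 1.4002 ⇒ 1.40
√T = √0.5 = 0.7071
φ(d₁) = φ(1.40) = 0.1497
vega = S·φ(d₁)·√T = 69·0.1497·0.7071 = 7.3038

7.30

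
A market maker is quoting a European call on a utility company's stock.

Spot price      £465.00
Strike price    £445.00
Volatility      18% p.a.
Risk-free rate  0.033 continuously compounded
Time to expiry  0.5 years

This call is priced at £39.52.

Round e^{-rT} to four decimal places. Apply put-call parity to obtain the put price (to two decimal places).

exp(−rT) = exp(−0.033·0.5) = 0.9836
Put-call parity: C − P = S − K·e^(−rT) = 465 − 445·0.9836 = 465 − 437.7020 = 27.2980
P = C − (C − P) = 39.52 − (27.2980) = 12.2220

£12.22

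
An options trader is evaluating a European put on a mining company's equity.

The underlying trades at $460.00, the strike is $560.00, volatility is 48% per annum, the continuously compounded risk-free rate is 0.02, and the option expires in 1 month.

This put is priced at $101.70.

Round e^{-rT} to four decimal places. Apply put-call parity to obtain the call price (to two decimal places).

$2.65

exp(−rT) = exp(−0.02·0.08333) = 0.9983
Put-call parity: C − P = S − K·e^(−rT) = 460 − 560·0.9983 = 460 − 559.0480 = -99.0480
C = P + (C − P) = 101.70 + (-99.0480) = 2.6520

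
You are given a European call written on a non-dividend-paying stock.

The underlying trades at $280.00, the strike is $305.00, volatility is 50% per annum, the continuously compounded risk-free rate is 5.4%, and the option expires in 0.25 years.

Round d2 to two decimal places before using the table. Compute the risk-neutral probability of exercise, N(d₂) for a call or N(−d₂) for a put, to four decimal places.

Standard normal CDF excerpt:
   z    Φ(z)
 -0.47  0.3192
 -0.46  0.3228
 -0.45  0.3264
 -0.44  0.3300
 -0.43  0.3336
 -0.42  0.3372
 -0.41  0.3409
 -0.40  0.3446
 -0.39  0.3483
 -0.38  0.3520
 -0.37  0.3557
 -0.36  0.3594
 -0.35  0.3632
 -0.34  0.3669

0.3409

T = 0.25;  σ√T = 0.2500
ln(S/K) + (r + σ²/2)T = ln(280/305) + (0.054 + 0.5²/2)·0.25 = -0.0855 + 0.0447 = -0.0408
d₁ = -0.0408 / 0.2500 = -0.1631 → -0.16
d₂ = d₁ − σ√T = -0.1631 − 0.2500 = -0.4131 → -0.41
Pr(exercise) under Q = N(d₂) = 0.3409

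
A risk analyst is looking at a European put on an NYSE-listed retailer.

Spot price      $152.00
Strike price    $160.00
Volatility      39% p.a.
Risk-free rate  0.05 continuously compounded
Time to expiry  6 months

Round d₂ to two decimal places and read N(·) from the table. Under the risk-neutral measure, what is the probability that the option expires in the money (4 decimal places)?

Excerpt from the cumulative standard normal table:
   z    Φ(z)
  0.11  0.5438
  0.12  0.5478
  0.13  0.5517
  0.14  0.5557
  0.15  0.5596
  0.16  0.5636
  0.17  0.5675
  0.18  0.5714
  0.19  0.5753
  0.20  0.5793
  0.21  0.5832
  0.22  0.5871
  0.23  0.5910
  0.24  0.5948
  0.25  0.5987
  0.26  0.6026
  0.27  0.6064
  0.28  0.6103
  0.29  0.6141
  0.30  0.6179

0.5910

σ√T = 0.39·√0.5 = 0.2758
d₁ = [ln(152/160) + (0.05 + ½·0.39²)·0.5] / (σ√T) = (-0.0513 + 0.0630) / 0.2758 = 0.0425 which rounds to 0.04
d₂ = 0.0425 − 0.2758 = -0.2332 which rounds to -0.23
Risk-neutral Pr[S_T < K] = N(−d₂) = N(0.23) = 0.5910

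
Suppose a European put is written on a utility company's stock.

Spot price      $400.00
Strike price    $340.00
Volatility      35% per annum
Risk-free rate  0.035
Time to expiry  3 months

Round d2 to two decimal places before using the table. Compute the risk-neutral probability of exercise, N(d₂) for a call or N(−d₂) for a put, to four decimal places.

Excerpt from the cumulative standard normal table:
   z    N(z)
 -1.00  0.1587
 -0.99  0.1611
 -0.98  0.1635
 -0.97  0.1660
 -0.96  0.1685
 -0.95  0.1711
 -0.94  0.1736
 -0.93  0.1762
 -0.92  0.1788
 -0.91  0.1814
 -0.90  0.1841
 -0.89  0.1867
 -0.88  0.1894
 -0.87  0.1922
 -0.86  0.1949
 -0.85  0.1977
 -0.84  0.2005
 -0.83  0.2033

σ√T = 0.35·√0.25 = 0.1750
d₁ = [ln(400/340) + (0.035 + 0.35²/2)·0.25] / 0.1750 = [0.1625 + 0.0241] / 0.1750 = 1.0662 → 1.07
d₂ = d₁ − σ√T = 1.0662 − 0.1750 = 0.8912 → 0.89
Risk-neutral Pr[S_T < K] = N(−d₂) = N(-0.89) = 0.1867

0.1867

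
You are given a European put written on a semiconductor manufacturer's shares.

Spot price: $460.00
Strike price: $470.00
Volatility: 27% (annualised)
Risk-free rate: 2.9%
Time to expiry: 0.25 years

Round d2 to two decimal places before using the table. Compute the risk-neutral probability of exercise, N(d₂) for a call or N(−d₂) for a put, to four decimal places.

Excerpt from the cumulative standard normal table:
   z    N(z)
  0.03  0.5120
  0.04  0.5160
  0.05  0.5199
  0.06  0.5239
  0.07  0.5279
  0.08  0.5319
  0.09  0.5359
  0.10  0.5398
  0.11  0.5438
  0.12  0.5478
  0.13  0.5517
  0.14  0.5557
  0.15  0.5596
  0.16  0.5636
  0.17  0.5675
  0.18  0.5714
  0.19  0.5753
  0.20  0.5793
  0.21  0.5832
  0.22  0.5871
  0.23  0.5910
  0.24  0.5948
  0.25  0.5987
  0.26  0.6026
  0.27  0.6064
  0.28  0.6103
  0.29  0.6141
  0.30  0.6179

σ√T = 0.27 × 0.5000 = 0.1350
d₁ = [ln(460/470) + (0.029 + 0.27²/2)·0.25] / 0.1350 = [-0.0215 + 0.0164] / 0.1350 = -0.0381 → -0.04
d₂ = d₁ − σ√T = -0.0381 − 0.1350 = -0.1731 → -0.17
Pr(exercise) under Q = N(−d₂) = N(0.17) = 0.5675

0.5675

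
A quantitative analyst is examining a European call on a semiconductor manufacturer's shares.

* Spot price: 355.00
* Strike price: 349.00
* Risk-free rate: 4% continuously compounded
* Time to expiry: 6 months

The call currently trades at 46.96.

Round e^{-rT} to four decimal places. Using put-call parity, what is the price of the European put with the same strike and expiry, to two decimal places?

34.05

e^(−rT) = e^(−0.04·0.5) = 0.9802
Put-call parity: C − P = S − K·e^(−rT) = 355 − 349·0.9802 = 355 − 342.0898 = 12.9102
P = C − (C − P) = 46.96 − (12.9102) = 34.0498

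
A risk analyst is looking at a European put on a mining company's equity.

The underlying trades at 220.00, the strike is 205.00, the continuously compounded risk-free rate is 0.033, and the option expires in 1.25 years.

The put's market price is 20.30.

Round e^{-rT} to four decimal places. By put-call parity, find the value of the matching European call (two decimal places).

e^(−rT) = e^(−0.033·1.25) = 0.9596
Put-call parity: C − P = S − K·e^(−rT) = 220 − 205·0.9596 = 220 − 196.7180 = 23.2820
C = P + (C − P) = 20.30 + (23.2820) = 43.5820

43.58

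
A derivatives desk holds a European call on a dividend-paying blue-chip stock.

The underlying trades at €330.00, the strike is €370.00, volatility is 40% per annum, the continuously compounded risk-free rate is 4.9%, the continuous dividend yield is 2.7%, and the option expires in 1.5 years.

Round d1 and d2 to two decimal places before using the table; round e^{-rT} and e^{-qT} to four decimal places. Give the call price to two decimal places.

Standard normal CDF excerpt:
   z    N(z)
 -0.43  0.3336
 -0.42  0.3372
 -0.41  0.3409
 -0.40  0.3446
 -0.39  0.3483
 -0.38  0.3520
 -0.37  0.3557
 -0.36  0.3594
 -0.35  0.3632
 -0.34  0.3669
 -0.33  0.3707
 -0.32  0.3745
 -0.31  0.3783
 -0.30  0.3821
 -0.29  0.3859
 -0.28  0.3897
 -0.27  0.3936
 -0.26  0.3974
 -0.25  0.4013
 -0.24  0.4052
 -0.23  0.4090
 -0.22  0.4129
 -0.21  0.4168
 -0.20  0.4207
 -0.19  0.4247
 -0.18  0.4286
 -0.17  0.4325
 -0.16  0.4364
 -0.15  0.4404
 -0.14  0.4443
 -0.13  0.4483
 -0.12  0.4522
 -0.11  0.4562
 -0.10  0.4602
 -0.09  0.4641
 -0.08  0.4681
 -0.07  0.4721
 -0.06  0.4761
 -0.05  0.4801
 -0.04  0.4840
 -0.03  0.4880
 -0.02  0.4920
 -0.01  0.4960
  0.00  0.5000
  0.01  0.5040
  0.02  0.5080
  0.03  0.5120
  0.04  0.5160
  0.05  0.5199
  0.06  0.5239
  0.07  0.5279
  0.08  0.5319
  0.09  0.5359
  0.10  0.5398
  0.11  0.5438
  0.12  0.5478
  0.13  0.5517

T = 1.5;  σ√T = 0.4899
d₁ = [ln(330/370) + (0.049 − 0.027 + 0.4²/2)·1.5] / 0.4899 = [-0.1144 + 0.1530] / 0.4899 = 0.0788 → 0.08
d₂ = d₁ − σ√T = 0.0788 − 0.4899 = -0.4111 → -0.41
exp(−qT) = exp(−0.027·1.5) = 0.9603;  exp(−rT) = exp(−0.049·1.5) = 0.9291
C = 330·0.9603·N(0.08) − 370·0.9291·N(-0.41) = 330·0.9603·0.5319 − 370·0.9291·0.3409 = 168.5586 − 117.1902 = 51.3684

€51.37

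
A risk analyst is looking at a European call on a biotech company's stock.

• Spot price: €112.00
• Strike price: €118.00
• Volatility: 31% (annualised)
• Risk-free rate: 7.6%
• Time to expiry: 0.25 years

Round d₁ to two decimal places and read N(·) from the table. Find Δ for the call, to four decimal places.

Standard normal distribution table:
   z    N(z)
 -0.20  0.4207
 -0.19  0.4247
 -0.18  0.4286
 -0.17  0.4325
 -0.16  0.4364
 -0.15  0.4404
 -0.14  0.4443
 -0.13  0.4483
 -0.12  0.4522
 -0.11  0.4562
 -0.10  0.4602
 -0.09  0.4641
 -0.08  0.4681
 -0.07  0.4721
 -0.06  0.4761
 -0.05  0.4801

0.4443

σ√T = 0.31·√0.25 = 0.1550
d₁ = [ln(112/118) + (0.076 + 0.31²/2)·0.25] / 0.1550 = [-0.0522 + 0.0310] / 0.1550 = -0.1366 which rounds to -0.14
N(d₁) = N(-0.14) = 0.4443
Δ_call = N(d₁) = 0.4443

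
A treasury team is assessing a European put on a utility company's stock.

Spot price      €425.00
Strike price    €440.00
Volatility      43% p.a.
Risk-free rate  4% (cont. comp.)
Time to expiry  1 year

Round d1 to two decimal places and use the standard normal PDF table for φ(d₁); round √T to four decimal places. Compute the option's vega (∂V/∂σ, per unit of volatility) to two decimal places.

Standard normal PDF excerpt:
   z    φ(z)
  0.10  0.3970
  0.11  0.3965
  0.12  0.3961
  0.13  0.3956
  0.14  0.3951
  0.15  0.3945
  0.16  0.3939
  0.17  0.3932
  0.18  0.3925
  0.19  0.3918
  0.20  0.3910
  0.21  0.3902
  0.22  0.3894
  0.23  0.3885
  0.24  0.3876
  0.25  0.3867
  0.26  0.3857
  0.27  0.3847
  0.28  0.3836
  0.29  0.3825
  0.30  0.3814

165.11

σ√T = 0.43 × 1.0000 = 0.4300
d₁ = [ln(425/440) + (0.04 + 0.43²/2)·1] / 0.4300 = [-0.0347 + 0.1324] / 0.4300 = 0.2274 ⇒ 0.23
√T = √1 = 1.0000
φ(d₁) = φ(0.23) = 0.3885
vega = S·φ(d₁)·√T = 425·0.3885·1.0000 = 165.1125
(The call has the same vega.)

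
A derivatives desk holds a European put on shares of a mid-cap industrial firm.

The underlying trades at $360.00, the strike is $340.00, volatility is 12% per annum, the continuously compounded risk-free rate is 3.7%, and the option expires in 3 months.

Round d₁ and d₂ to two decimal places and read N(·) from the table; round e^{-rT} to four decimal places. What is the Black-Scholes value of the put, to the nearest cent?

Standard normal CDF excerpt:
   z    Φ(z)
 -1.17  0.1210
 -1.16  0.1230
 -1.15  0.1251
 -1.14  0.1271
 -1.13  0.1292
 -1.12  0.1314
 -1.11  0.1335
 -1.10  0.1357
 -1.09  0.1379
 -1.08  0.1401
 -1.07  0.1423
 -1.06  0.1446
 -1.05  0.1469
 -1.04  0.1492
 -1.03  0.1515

σ√T = 0.12·√0.25 = 0.0600
d₁ = [ln(360/340) + (0.037 + ½·0.12²)·0.25] / (σ√T) = (0.0572 + 0.0110) / 0.0600 = 1.1368 → 1.14
d₂ = 1.1368 − 0.0600 = 1.0768 → 1.08
e^(−rT) = e^(−0.037·0.25) = 0.9908
N(−d₂) = N(-1.08) = 0.1401;  N(−d₁) = N(-1.14) = 0.1271
P = 340·0.9908·0.1401 − 360·0.1271 = 47.1958 − 45.7560 = 1.4398

$1.44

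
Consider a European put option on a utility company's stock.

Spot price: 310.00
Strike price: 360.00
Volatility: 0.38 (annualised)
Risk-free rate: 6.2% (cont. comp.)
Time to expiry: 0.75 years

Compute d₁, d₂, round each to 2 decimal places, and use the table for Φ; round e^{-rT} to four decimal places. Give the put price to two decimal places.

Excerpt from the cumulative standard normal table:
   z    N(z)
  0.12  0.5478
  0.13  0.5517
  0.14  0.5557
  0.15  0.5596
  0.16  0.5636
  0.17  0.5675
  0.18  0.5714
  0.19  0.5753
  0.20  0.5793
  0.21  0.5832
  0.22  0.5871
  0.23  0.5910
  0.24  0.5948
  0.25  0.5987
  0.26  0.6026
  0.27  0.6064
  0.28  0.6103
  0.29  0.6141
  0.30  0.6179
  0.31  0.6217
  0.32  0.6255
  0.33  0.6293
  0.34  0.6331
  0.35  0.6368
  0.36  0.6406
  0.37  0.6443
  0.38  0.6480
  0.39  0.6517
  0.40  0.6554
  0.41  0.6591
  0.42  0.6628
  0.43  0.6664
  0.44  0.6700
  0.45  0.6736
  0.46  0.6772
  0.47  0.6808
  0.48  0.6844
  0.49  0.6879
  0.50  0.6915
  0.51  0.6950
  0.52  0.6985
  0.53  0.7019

61.72

T = 0.75;  σ√T = 0.3291
d₁ = [ln(310/360) + (0.062 + ½·0.38²)·0.75] / (σ√T) = (-0.1495 + 0.1006) / 0.3291 = -0.1485 which rounds to -0.15
d₂ = -0.1485 − 0.3291 = -0.4776 which rounds to -0.48
exp(−rT) = exp(−0.062·0.75) = 0.9546
P = 360·0.9546·N(0.48) − 310·N(0.15) = 360·0.9546·0.6844 − 310·0.5596 = 235.1982 − 173.4760 = 61.7222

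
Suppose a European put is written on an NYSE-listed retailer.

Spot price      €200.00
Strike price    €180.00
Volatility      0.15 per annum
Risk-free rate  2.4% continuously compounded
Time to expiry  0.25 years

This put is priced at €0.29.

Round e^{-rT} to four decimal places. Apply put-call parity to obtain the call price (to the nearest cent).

€21.37

e^(−rT) = e^(−0.024·0.25) = 0.9940
Put-call parity: C − P = S − K·e^(−rT) = 200 − 180·0.9940 = 200 − 178.9200 = 21.0800
C = P + (C − P) = 0.29 + (21.0800) = 21.3700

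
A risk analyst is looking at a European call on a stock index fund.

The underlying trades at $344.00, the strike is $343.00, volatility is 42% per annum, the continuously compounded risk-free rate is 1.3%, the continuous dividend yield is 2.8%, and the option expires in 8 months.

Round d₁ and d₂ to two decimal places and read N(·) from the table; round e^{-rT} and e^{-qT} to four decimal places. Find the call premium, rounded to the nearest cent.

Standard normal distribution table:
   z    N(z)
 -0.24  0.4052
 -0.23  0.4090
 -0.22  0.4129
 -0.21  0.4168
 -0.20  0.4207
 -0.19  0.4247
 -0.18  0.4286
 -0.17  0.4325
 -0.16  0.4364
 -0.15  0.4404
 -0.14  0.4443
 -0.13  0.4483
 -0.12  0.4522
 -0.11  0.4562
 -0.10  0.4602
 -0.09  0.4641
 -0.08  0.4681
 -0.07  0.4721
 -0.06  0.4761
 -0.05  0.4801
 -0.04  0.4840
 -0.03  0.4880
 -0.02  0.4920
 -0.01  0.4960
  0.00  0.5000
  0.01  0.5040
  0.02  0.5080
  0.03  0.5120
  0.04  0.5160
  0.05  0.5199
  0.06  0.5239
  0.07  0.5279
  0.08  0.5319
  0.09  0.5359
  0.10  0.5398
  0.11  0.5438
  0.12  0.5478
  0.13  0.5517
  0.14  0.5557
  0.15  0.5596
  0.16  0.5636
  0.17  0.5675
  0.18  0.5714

$44.52

σ√T = 0.42 × 0.8165 = 0.3429
d₁ = [ln(344/343) + (0.013 − 0.028 + ½·0.42²)·0.6667] / (σ√T) = (0.0029 + 0.0488) / 0.3429 = 0.1508 → 0.15
d₂ = 0.1508 − 0.3429 = -0.1921 → -0.19
e^(−qT) = e^(−0.028·0.6667) = 0.9815;  e^(−rT) = e^(−0.013·0.6667) = 0.9914
C = 344·0.9815·N(0.15) − 343·0.9914·N(-0.19) = 344·0.9815·0.5596 − 343·0.9914·0.4247 = 188.9411 − 144.4193 = 44.5218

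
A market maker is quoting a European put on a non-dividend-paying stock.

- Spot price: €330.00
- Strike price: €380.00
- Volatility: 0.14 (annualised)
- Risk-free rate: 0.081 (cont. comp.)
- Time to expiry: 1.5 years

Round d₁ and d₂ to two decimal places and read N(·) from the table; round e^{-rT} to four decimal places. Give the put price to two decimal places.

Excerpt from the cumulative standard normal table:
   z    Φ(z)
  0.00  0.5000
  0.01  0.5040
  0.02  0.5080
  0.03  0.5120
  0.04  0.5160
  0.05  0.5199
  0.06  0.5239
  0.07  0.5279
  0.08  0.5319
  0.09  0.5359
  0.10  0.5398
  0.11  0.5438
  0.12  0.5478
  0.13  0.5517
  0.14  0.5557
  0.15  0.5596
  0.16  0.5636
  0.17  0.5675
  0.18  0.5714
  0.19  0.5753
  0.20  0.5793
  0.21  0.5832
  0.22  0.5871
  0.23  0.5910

σ√T = 0.14 × 1.2247 = 0.1715
d₁ = [ln(330/380) + (0.081 + 0.14²/2)·1.5] / 0.1715 = [-0.1411 + 0.1362] / 0.1715 = -0.0285 ≈ -0.03
d₂ = d₁ − σ√T = -0.0285 − 0.1715 = -0.1999 ≈ -0.20
e^(−rT) = e^(−0.081·1.5) = 0.8856
N(−d₂) = N(0.20) = 0.5793;  N(−d₁) = N(0.03) = 0.5120
P = 380·0.8856·0.5793 − 330·0.5120 = 194.9507 − 168.9600 = 25.9907

€25.99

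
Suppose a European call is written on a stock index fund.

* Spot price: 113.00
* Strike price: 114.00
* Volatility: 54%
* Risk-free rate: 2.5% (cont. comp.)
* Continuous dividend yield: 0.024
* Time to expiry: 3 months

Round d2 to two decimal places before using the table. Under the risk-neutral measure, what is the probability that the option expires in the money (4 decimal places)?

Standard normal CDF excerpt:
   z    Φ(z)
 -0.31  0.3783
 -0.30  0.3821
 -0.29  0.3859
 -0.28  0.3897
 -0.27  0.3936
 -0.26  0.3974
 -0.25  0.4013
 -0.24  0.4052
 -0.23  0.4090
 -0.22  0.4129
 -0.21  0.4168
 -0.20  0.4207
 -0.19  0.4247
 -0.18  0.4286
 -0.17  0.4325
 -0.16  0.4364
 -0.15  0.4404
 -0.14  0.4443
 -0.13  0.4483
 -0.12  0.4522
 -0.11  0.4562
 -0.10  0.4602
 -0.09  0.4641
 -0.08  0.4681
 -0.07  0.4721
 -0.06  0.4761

0.4325

T = 0.25;  σ√T = 0.2700
ln(S/K) + (r − q + σ²/2)T = ln(113/114) + (0.025 − 0.024 + 0.54²/2)·0.25 = -0.0088 + 0.0367 = 0.0279
d₁ = 0.0279 / 0.2700 = 0.1033 ≈ 0.10
d₂ = d₁ − σ√T = 0.1033 − 0.2700 = -0.1667 ≈ -0.17
Risk-neutral Pr[S_T > K] = N(d₂) = N(-0.17) = 0.4325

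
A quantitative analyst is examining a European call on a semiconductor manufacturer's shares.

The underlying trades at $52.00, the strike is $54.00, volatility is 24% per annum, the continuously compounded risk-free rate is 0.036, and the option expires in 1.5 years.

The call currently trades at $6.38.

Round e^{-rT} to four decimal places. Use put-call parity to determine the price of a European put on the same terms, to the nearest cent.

e^(−rT) = e^(−0.036·1.5) = 0.9474
Put-call parity: C − P = S − K·e^(−rT) = 52 − 54·0.9474 = 52 − 51.1596 = 0.8404
P = C − (C − P) = 6.38 − (0.8404) = 5.5396

$5.54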